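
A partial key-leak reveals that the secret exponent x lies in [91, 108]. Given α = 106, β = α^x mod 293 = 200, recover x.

Compute 106^91 mod 293 = 249, then multiply by 106 repeatedly:
  106^91=249  106^92=24  106^93=200
Found 200 at exponent 93.

93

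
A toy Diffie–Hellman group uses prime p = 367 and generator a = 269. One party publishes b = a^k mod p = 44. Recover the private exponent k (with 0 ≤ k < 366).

201

Baby-step giant-step with m = ceil(sqrt(366)) = 20.
Baby table (269^j mod 367 for j=0..19):
  0:1  1:269  2:62  3:163  4:174  5:197  6:145  7:103
  8:182  9:147  10:274  11:306  12:106  13:255  14:333  15:29
  16:94  17:330  18:323  19:275
Giant step factor: 269^(-20) ≡ 30 (mod 367).
Scan 44·30^i mod 367 for i = 0, 1, …:
  i=0: 44   i=1: 219   i=2: 331   i=3: 21
  i=4: 263   i=5: 183   i=6: 352   i=7: 284
  i=8: 79   i=9: 168   i=10: 269
Match at i=10, j=1: k = 10·20 + 1 = 201.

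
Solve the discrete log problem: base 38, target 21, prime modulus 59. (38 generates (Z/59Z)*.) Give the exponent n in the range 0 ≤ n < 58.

Baby-step giant-step with m = ceil(sqrt(58)) = 8.
Baby table (38^j mod 59 for j=0..7):
  0:1  1:38  2:28  3:2  4:17  5:56  6:4  7:34
Giant step factor: 38^(-8) ≡ 49 (mod 59).
Scan 21·49^i mod 59 for i = 0, 1, …:
  i=0: 21   i=1: 26   i=2: 35   i=3: 4
Match at i=3, j=6: n = 3·8 + 6 = 30.

30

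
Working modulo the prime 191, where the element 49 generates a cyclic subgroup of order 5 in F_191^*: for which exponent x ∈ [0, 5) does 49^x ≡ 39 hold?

4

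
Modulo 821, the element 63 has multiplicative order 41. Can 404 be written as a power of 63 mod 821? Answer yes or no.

404 ∈ ⟨63⟩ iff 404^41 ≡ 1 (mod 821), since |⟨63⟩| = 41.
404^41 mod 821 = 1.
Since 1 = 1, 404 lies in the subgroup.

yes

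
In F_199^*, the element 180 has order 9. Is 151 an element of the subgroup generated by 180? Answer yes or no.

⟨180⟩ has order 9; its elements mod 199 are {1, 43, 58, 92, 106, 162, 175, 178, 180}.
151 is not in this set.

no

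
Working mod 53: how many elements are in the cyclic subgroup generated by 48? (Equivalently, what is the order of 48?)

The order of 48 must divide p − 1 = 52 = 2^2 · 13.
Divisors: 1, 2, 4, 13, 26, 52.
Check each in increasing order: 48^1 ≡ 48;  48^2 ≡ 25;  48^4 ≡ 42;  48^13 ≡ 30;  48^26 ≡ 52;  48^52 ≡ 1.
Smallest exponent giving 1 is 52.

52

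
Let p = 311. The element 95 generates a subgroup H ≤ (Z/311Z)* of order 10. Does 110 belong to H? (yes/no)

no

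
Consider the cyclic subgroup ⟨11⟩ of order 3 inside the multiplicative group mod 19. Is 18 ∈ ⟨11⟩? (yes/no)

18 ∈ ⟨11⟩ iff 18^3 ≡ 1 (mod 19), since |⟨11⟩| = 3.
18^3 mod 19 = 18.
Since 18 ≠ 1, 18 does not lie in the subgroup.

no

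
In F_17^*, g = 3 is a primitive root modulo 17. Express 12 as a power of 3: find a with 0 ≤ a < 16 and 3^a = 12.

13

Successive powers of 3 modulo 17:
  3^0=1  3^1=3  3^2=9  3^3=10  3^4=13  3^5=5
  3^6=15  3^7=11  3^8=16  3^9=14  3^10=8  3^11=7
  3^12=4  3^13=12
So 3^13 ≡ 12 (mod 17), giving a = 13.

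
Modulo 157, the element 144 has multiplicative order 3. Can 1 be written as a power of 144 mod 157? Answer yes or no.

⟨144⟩ has order 3; its elements mod 157 are {1, 12, 144}.
1 is in this set.

yes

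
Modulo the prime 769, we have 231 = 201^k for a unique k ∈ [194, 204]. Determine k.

Compute 201^194 mod 769 = 229, then multiply by 201 repeatedly:
  201^194=229  201^195=658  201^196=759  201^197=297  201^198=484
  201^199=390  201^200=721  201^201=349  201^202=170  201^203=334
  201^204=231
Found 231 at exponent 204.

204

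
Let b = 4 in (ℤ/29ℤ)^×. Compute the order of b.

14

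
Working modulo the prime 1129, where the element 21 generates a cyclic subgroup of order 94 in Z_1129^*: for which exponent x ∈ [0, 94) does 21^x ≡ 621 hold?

52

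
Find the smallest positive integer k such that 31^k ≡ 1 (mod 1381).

460

The order of 31 must divide p − 1 = 1380 = 2^2 · 3 · 5 · 23.
Divisors: 1, 2, 3, 4, 5, 6, 10, 12, 15, 20, 23, 30, 46, 60, 69, 92, 115, 138, 230, 276, 345, 460, 690, 1380.
Check each in increasing order: 31^1 ≡ 31;  31^2 ≡ 961;  31^3 ≡ 790;  31^4 ≡ 1013;  31^5 ≡ 1021;  31^6 ≡ 1269;  31^10 ≡ 1167;  31^12 ≡ 115;  31^15 ≡ 1085;  31^20 ≡ 223;  31^23 ≡ 783;  31^30 ≡ 613;  31^46 ≡ 1306;  31^60 ≡ 137;  31^69 ≡ 658;  31^92 ≡ 101;  31^115 ≡ 366;  31^138 ≡ 711;  31^230 ≡ 1380;  31^276 ≡ 75;  31^345 ≡ 1015;  31^460 ≡ 1.
Smallest exponent giving 1 is 460.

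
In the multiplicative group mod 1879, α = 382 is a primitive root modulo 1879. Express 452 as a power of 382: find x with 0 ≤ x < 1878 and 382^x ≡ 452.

Baby-step giant-step with m = ceil(sqrt(1878)) = 44.
Baby table (382^j mod 1879 for j=0..43):
  0:1  1:382  2:1241  3:554  4:1180  5:1679  6:639  7:1707
  8:61  9:754  10:541  11:1851  12:578  13:953  14:1399  15:782
  16:1842  17:898  18:1058  19:171  20:1436  21:1763  22:784  23:727
  24:1501  25:287  26:652  27:1036  28:1162  29:440  30:849  31:1130
  32:1369  33:596  34:313  35:1189  36:1359  37:534  38:1056  39:1286
  40:833  41:655  42:303  43:1127
Giant step factor: 382^(-44) ≡ 1424 (mod 1879).
Scan 452·1424^i mod 1879 for i = 0, 1, …:
  i=0: 452   i=1: 1030   i=2: 1100   i=3: 1193
  i=4: 216   i=5: 1307   i=6: 958   i=7: 38
  i=8: 1500   i=9: 1456     …   i=22: 631
  i=23: 382
Match at i=23, j=1: x = 23·44 + 1 = 1013.

1013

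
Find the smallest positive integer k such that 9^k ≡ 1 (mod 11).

The order of 9 must divide p − 1 = 10 = 2 · 5.
Divisors: 1, 2, 5, 10.
Check each in increasing order: 9^1 ≡ 9;  9^2 ≡ 4;  9^5 ≡ 1.
Smallest exponent giving 1 is 5.

5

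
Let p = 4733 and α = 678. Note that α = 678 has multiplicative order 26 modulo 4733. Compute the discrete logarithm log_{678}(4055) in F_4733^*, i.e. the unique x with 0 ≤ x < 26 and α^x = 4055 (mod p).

Successive powers of 678 modulo 4733:
  678^0=1  678^1=678  678^2=583  678^3=2435  678^4=3846  678^5=4438
  678^6=3509  678^7=3136  678^8=1091  678^9=1350  678^10=1831  678^11=1372
  678^12=2548  678^13=4732  678^14=4055
So 678^14 ≡ 4055 (mod 4733), giving x = 14.

14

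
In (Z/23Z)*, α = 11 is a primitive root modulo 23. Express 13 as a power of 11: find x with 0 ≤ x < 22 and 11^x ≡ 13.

4

Successive powers of 11 modulo 23:
  11^0=1  11^1=11  11^2=6  11^3=20  11^4=13
So 11^4 ≡ 13 (mod 23), giving x = 4.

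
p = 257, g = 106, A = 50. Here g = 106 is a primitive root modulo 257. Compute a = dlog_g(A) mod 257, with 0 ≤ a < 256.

Baby-step giant-step with m = ceil(sqrt(256)) = 16.
Baby table (106^j mod 257 for j=0..15):
  0:1  1:106  2:185  3:78  4:44  5:38  6:173  7:91
  8:137  9:130  10:159  11:149  12:117  13:66  14:57  15:131
Giant step factor: 106^(-16) ≡ 225 (mod 257).
Scan 50·225^i mod 257 for i = 0, 1, …:
  i=0: 50   i=1: 199   i=2: 57
Match at i=2, j=14: a = 2·16 + 14 = 46.

46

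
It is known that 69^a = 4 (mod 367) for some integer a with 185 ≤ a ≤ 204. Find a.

190

Compute 69^185 mod 367 = 10, then multiply by 69 repeatedly:
  69^185=10  69^186=323  69^187=267  69^188=73  69^189=266
  69^190=4
Found 4 at exponent 190.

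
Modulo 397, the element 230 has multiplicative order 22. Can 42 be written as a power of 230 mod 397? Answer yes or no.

42 ∈ ⟨230⟩ iff 42^22 ≡ 1 (mod 397), since |⟨230⟩| = 22.
42^22 mod 397 = 196.
Since 196 ≠ 1, 42 does not lie in the subgroup.

no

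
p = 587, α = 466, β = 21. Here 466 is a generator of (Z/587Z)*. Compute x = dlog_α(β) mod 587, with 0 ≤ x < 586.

478

Baby-step giant-step with m = ceil(sqrt(586)) = 25.
Baby table (466^j mod 587 for j=0..24):
  0:1  1:466  2:553  3:5  4:569  5:417  6:25  7:497
  8:324  9:125  10:137  11:446  12:38  13:98  14:469  15:190
  16:490  17:584  18:363  19:102  20:572  21:54  22:510  23:512
  24:270
Giant step factor: 466^(-25) ≡ 340 (mod 587).
Scan 21·340^i mod 587 for i = 0, 1, …:
  i=0: 21   i=1: 96   i=2: 355   i=3: 365
  i=4: 243   i=5: 440   i=6: 502   i=7: 450
  i=8: 380   i=9: 60     …   i=18: 423
  i=19: 5
Match at i=19, j=3: x = 19·25 + 3 = 478.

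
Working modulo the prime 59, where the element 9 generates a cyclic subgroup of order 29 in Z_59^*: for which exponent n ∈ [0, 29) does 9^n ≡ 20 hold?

14

Successive powers of 9 modulo 59:
  9^0=1  9^1=9  9^2=22  9^3=21  9^4=12  9^5=49
  9^6=28  9^7=16  9^8=26  9^9=57  9^10=41  9^11=15
  9^12=17  9^13=35  9^14=20
So 9^14 ≡ 20 (mod 59), giving n = 14.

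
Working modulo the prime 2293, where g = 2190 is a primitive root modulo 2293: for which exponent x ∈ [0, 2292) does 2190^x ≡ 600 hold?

1719

Baby-step giant-step with m = ceil(sqrt(2292)) = 48.
Baby table (2190^j mod 2293 for j=0..47):
  0:1  1:2190  2:1437  3:1034  4:1269  5:2287  6:618  7:550
  8:675  9:1558  10:36  11:878  12:1286  13:536  14:2117  15:2077
  16:1611  17:1456  18:1370  19:1056  20:1296  21:1799  22:436  23:952
  24:543  25:1396  26:671  27:1970  28:1167  29:1328  30:796  31:560
  32:1938  33:2170  34:1204  35:2103  36:1226  37:2130  38:738  39:1948
  40:1140  41:1816  42:978  43:158  44:2070  45:39  46:569  47:1011
Giant step factor: 2190^(-48) ≡ 670 (mod 2293).
Scan 600·670^i mod 2293 for i = 0, 1, …:
  i=0: 600   i=1: 725   i=2: 1927   i=3: 131
  i=4: 636   i=5: 1915   i=6: 1263   i=7: 93
  i=8: 399   i=9: 1342     …   i=34: 1454
  i=35: 1948
Match at i=35, j=39: x = 35·48 + 39 = 1719.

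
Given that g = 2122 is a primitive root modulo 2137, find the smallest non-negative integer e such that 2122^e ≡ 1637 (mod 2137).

1331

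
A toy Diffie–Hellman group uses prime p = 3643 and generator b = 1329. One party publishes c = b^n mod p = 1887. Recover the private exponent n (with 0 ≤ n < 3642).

Baby-step giant-step with m = ceil(sqrt(3642)) = 61.
Baby table (1329^j mod 3643 for j=0..60):
  0:1  1:1329  2:3029  3:26  4:1767  5:2251  6:676  7:2226
  8:238  9:3004  10:3231  11:2545  12:1601  13:217  14:596  15:1553
  16:1999  17:924  18:305  19:972  20:2166  21:644  22:3414  23:1671
  24:2172  25:1332  26:3373  27:1827  28:1845  29:266  30:143  31:611
  32:3273  33:75  34:1314  35:1309  36:1950  37:1377  38:1247  39:3341
  40:3015  41:3278  42:3077  43:1887  44:1439  45:3499  46:1703  47:984
  48:3542  49:562  50:83  51:1017  52:40  53:2158  54:941  55:1040
  56:1463  57:2608  58:1539  59:1608  60:2234
Giant step factor: 1329^(-61) ≡ 3396 (mod 3643).
Scan 1887·3396^i mod 3643 for i = 0, 1, …:
  i=0: 1887
Match at i=0, j=43: n = 0·61 + 43 = 43.

43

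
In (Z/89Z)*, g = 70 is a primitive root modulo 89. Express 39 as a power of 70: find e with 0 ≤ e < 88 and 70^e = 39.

Baby-step giant-step with m = ceil(sqrt(88)) = 10.
Baby table (70^j mod 89 for j=0..9):
  0:1  1:70  2:5  3:83  4:25  5:59  6:36  7:28
  8:2  9:51
Giant step factor: 70^(-10) ≡ 9 (mod 89).
Scan 39·9^i mod 89 for i = 0, 1, …:
  i=0: 39   i=1: 84   i=2: 44   i=3: 40
  i=4: 4   i=5: 36
Match at i=5, j=6: e = 5·10 + 6 = 56.

56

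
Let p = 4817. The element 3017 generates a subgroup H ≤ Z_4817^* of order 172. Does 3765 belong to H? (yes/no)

yes

3765 ∈ ⟨3017⟩ iff 3765^172 ≡ 1 (mod 4817), since |⟨3017⟩| = 172.
3765^172 mod 4817 = 1.
Since 1 = 1, 3765 lies in the subgroup.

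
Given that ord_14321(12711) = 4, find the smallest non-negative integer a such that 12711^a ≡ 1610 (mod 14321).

Successive powers of 12711 modulo 14321:
  12711^0=1  12711^1=12711  12711^2=14320  12711^3=1610
So 12711^3 ≡ 1610 (mod 14321), giving a = 3.

3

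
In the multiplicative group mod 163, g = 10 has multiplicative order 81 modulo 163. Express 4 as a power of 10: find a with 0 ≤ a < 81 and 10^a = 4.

Baby-step giant-step with m = ceil(sqrt(81)) = 9.
Baby table (10^j mod 163 for j=0..8):
  0:1  1:10  2:100  3:22  4:57  5:81  6:158  7:113
  8:152
Giant step factor: 10^(-9) ≡ 40 (mod 163).
Scan 4·40^i mod 163 for i = 0, 1, …:
  i=0: 4   i=1: 160   i=2: 43   i=3: 90
  i=4: 14   i=5: 71   i=6: 69   i=7: 152
Match at i=7, j=8: a = 7·9 + 8 = 71.

71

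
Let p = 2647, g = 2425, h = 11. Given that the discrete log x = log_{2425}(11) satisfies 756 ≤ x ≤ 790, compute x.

788

Compute 2425^756 mod 2647 = 391, then multiply by 2425 repeatedly:
  2425^756=391  2425^757=549  2425^758=2531  2425^759=1929  2425^760=576
  2425^761=1831  2425^762=1156  2425^763=127  2425^764=923  2425^765=1560
  2425^766=437  2425^767=925  2425^768=1116  2425^769=1066  2425^770=1578
  2425^771=1735  2425^772=1292  2425^773=1699  2425^774=1343  2425^775=965
  2425^776=177  2425^777=411  2425^778=1403  2425^779=880  2425^780=518
  2425^781=1472  2425^782=1444  2425^783=2366  2425^784=1501  2425^785=300
  2425^786=2222  2425^787=1705  2425^788=11
Found 11 at exponent 788.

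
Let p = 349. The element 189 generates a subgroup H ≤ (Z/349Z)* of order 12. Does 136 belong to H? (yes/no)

⟨189⟩ has order 12; its elements mod 349 are {1, 24, 122, 123, 136, 160, 189, 213, 226, 227, 325, 348}.
136 is in this set.

yes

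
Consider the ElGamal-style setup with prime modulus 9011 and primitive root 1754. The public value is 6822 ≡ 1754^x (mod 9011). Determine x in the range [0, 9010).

8942

Baby-step giant-step with m = ceil(sqrt(9010)) = 95.
Baby table (1754^j mod 9011 for j=0..94):
  0:1  1:1754  2:3765  3:7758  4:922  5:4219  6:2095  7:7153
  8:3050  9:6177  10:3236  11:8025  12:668  13:242  14:951  15:1019
  16:3148  17:6860  18:2755  19:2374  20:914  21:8209  22:8019  23:8166
  24:4685  25:8469  26:4498  27:4867  28:3301  29:4892  30:2096  31:8907
  32:6815  33:4924  34:4158  35:3233  36:2763  37:7395  38:4001  39:7196
  40:6384  41:5874  42:3423  43:2616  44:1865  45:217  46:2156  47:6015
  48:7440  49:1832  50:5412  51:4065  52:2309  53:4047  54:6781  55:8365
  56:2302  57:780  58:7459  59:8125  60:4859  61:7291  62:1805  63:3109
  64:1531  65:96  66:6186  67:1000  68:5866  69:7413  70:8540  71:2878
  72:1852  73:4448  74:7277  75:4282  76:4465  77:1051  78:5210  79:1186
  80:7714  81:4845  82:757  83:3161  84:2629  85:6645  86:4107  87:3889
  88:8990  89:8221  90:2034  91:8291  92:7671  93:1511  94:1060
Giant step factor: 1754^(-95) ≡ 7796 (mod 9011).
Scan 6822·7796^i mod 9011 for i = 0, 1, …:
  i=0: 6822   i=1: 1390   i=2: 5218   i=3: 3874
  i=4: 5843   i=5: 1423   i=6: 1167   i=7: 5833
  i=8: 4562   i=9: 7946     …   i=93: 4212
  i=94: 668
Match at i=94, j=12: x = 94·95 + 12 = 8942.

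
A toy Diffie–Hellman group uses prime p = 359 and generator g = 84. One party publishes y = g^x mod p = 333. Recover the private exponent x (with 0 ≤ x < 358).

Baby-step giant-step with m = ceil(sqrt(358)) = 19.
Baby table (84^j mod 359 for j=0..18):
  0:1  1:84  2:235  3:354  4:298  5:261  6:25  7:305
  8:131  9:234  10:270  11:63  12:266  13:86  14:44  15:106
  16:288  17:139  18:188
Giant step factor: 84^(-19) ≡ 269 (mod 359).
Scan 333·269^i mod 359 for i = 0, 1, …:
  i=0: 333   i=1: 186   i=2: 133   i=3: 236
  i=4: 300   i=5: 284   i=6: 288
Match at i=6, j=16: x = 6·19 + 16 = 130.

130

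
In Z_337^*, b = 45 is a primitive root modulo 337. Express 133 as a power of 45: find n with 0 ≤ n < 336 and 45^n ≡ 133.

175

Baby-step giant-step with m = ceil(sqrt(336)) = 19.
Baby table (45^j mod 337 for j=0..18):
  0:1  1:45  2:3  3:135  4:9  5:68  6:27  7:204
  8:81  9:275  10:243  11:151  12:55  13:116  14:165  15:11
  16:158  17:33  18:137
Giant step factor: 45^(-19) ≡ 160 (mod 337).
Scan 133·160^i mod 337 for i = 0, 1, …:
  i=0: 133   i=1: 49   i=2: 89   i=3: 86
  i=4: 280   i=5: 316   i=6: 10   i=7: 252
  i=8: 217   i=9: 9
Match at i=9, j=4: n = 9·19 + 4 = 175.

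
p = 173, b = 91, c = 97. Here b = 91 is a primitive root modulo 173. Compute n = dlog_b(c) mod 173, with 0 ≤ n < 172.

25

Baby-step giant-step with m = ceil(sqrt(172)) = 14.
Baby table (91^j mod 173 for j=0..13):
  0:1  1:91  2:150  3:156  4:10  5:45  6:116  7:3
  8:100  9:104  10:122  11:30  12:135  13:2
Giant step factor: 91^(-14) ≡ 77 (mod 173).
Scan 97·77^i mod 173 for i = 0, 1, …:
  i=0: 97   i=1: 30
Match at i=1, j=11: n = 1·14 + 11 = 25.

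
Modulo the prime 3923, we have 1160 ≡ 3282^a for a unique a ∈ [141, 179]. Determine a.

Compute 3282^141 mod 3923 = 3724, then multiply by 3282 repeatedly:
  3282^141=3724  3282^142=2023  3282^143=1770  3282^144=3100  3282^145=1861
  3282^146=3614  3282^147=1919  3282^148=1743  3282^149=792  3282^150=2318
  3282^151=979  3282^152=141  3282^153=3771  3282^154=3280  3282^155=248
  3282^156=1875  3282^157=2486  3282^158=3135  3282^159=2964  3282^160=2731
  3282^161=3010  3282^162=706  3282^163=2522  3282^164=3597  3282^165=1047
  3282^166=3629  3282^167=150  3282^168=1925  3282^169=1820  3282^170=2434
  3282^171=1160
Found 1160 at exponent 171.

171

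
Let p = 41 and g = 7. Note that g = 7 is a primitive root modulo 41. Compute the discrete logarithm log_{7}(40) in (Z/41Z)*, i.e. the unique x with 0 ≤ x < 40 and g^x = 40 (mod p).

20

Successive powers of 7 modulo 41:
  7^0=1  7^1=7  7^2=8  7^3=15  7^4=23  7^5=38
  7^6=20  7^7=17  7^8=37  7^9=13  7^10=9  7^11=22
  7^12=31  7^13=12  7^14=2  7^15=14  7^16=16  7^17=30
  7^18=5  7^19=35  7^20=40
So 7^20 ≡ 40 (mod 41), giving x = 20.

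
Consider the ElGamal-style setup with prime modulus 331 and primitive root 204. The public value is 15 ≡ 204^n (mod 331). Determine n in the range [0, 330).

261

Baby-step giant-step with m = ceil(sqrt(330)) = 19.
Baby table (204^j mod 331 for j=0..18):
  0:1  1:204  2:241  3:176  4:156  5:48  6:193  7:314
  8:173  9:206  10:318  11:327  12:177  13:29  14:289  15:38
  16:139  17:221  18:68
Giant step factor: 204^(-19) ≡ 11 (mod 331).
Scan 15·11^i mod 331 for i = 0, 1, …:
  i=0: 15   i=1: 165   i=2: 160   i=3: 105
  i=4: 162   i=5: 127   i=6: 73   i=7: 141
  i=8: 227   i=9: 180   i=10: 325   i=11: 265
  i=12: 267   i=13: 289
Match at i=13, j=14: n = 13·19 + 14 = 261.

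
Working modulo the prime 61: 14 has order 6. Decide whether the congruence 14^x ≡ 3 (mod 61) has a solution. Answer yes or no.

⟨14⟩ has order 6; its elements mod 61 are {1, 13, 14, 47, 48, 60}.
3 is not in this set.

no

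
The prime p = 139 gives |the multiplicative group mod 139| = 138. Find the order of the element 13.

69

The order of 13 must divide p − 1 = 138 = 2 · 3 · 23.
Divisors: 1, 2, 3, 6, 23, 46, 69, 138.
Check each in increasing order: 13^1 ≡ 13;  13^2 ≡ 30;  13^3 ≡ 112;  13^6 ≡ 34;  13^23 ≡ 42;  13^46 ≡ 96;  13^69 ≡ 1.
Smallest exponent giving 1 is 69.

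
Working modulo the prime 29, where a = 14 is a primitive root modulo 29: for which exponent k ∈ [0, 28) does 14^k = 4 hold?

26

Successive powers of 14 modulo 29:
  14^0=1  14^1=14  14^2=22  14^3=18  14^4=20  14^5=19
  14^6=5  14^7=12  14^8=23  14^9=3  14^10=13  14^11=8
  14^12=25  14^13=2  14^14=28  14^15=15  14^16=7  14^17=11
  14^18=9  14^19=10  14^20=24  14^21=17  14^22=6  14^23=26
  14^24=16  14^25=21  14^26=4
So 14^26 ≡ 4 (mod 29), giving k = 26.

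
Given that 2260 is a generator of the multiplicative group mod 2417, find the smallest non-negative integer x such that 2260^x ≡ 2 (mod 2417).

894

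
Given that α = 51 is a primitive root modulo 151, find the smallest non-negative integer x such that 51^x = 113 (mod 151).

115

Baby-step giant-step with m = ceil(sqrt(150)) = 13.
Baby table (51^j mod 151 for j=0..12):
  0:1  1:51  2:34  3:73  4:99  5:66  6:44  7:130
  8:137  9:41  10:128  11:35  12:124
Giant step factor: 51^(-13) ≡ 109 (mod 151).
Scan 113·109^i mod 151 for i = 0, 1, …:
  i=0: 113   i=1: 86   i=2: 12   i=3: 100
  i=4: 28   i=5: 32   i=6: 15   i=7: 125
  i=8: 35
Match at i=8, j=11: x = 8·13 + 11 = 115.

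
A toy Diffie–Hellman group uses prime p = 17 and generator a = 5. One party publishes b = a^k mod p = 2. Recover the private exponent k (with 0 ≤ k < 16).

6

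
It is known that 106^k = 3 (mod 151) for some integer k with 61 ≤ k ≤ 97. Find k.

Compute 106^61 mod 151 = 51, then multiply by 106 repeatedly:
  106^61=51  106^62=121  106^63=142  106^64=103  106^65=46
  106^66=44  106^67=134  106^68=10  106^69=3
Found 3 at exponent 69.

69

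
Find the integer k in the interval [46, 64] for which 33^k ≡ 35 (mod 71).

57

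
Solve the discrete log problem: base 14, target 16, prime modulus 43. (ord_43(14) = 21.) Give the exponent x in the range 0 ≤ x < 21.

Successive powers of 14 modulo 43:
  14^0=1  14^1=14  14^2=24  14^3=35  14^4=17  14^5=23
  14^6=21  14^7=36  14^8=31  14^9=4  14^10=13  14^11=10
  14^12=11  14^13=25  14^14=6  14^15=41  14^16=15  14^17=38
  14^18=16
So 14^18 ≡ 16 (mod 43), giving x = 18.

18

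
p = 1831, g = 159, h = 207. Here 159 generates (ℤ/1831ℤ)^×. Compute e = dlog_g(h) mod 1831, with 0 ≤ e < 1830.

946

Baby-step giant-step with m = ceil(sqrt(1830)) = 43.
Baby table (159^j mod 1831 for j=0..42):
  0:1  1:159  2:1478  3:634  4:101  5:1411  6:967  7:1780
  8:1046  9:1524  10:624  11:342  12:1279  13:120  14:770  15:1584
  16:1009  17:1134  18:868  19:687  20:1204  21:1012  22:1611  23:1640
  24:758  25:1507  26:1583  27:850  28:1487  29:234  30:586  31:1624
  32:45  33:1662  34:594  35:1065  36:883  37:1241  38:1402  39:1367
  40:1295  41:833  42:615
Giant step factor: 159^(-43) ≡ 496 (mod 1831).
Scan 207·496^i mod 1831 for i = 0, 1, …:
  i=0: 207   i=1: 136   i=2: 1540   i=3: 313
  i=4: 1444   i=5: 303   i=6: 146   i=7: 1007
  i=8: 1440   i=9: 150     …   i=21: 742
  i=22: 1
Match at i=22, j=0: e = 22·43 + 0 = 946.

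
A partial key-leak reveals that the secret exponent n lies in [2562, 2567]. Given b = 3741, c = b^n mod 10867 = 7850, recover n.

2566

Compute 3741^2562 mod 10867 = 5675, then multiply by 3741 repeatedly:
  3741^2562=5675  3741^2563=6924  3741^2564=6623  3741^2565=10750  3741^2566=7850
Found 7850 at exponent 2566.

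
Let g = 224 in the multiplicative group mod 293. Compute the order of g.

The order of 224 must divide p − 1 = 292 = 2^2 · 73.
Divisors: 1, 2, 4, 73, 146, 292.
Check each in increasing order: 224^1 ≡ 224;  224^2 ≡ 73;  224^4 ≡ 55;  224^73 ≡ 292;  224^146 ≡ 1.
Smallest exponent giving 1 is 146.

146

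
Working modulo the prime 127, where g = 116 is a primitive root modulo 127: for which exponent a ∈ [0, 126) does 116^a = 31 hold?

110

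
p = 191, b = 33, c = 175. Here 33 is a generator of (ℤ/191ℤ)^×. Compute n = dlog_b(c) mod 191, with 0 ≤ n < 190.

111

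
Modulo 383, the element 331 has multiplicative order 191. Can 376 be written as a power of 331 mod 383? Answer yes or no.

376 ∈ ⟨331⟩ iff 376^191 ≡ 1 (mod 383), since |⟨331⟩| = 191.
376^191 mod 383 = 382.
Since 382 ≠ 1, 376 does not lie in the subgroup.

no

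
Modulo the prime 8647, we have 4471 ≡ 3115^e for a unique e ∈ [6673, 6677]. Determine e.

6675

Compute 3115^6673 mod 8647 = 4049, then multiply by 3115 repeatedly:
  3115^6673=4049  3115^6674=5309  3115^6675=4471
Found 4471 at exponent 6675.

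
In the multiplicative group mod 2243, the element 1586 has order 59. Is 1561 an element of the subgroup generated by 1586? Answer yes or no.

1561 ∈ ⟨1586⟩ iff 1561^59 ≡ 1 (mod 2243), since |⟨1586⟩| = 59.
1561^59 mod 2243 = 1.
Since 1 = 1, 1561 lies in the subgroup.

yes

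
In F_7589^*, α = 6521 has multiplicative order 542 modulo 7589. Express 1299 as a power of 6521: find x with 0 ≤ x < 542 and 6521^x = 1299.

Baby-step giant-step with m = ceil(sqrt(542)) = 24.
Baby table (6521^j mod 7589 for j=0..23):
  0:1  1:6521  2:2274  3:7437  4:2967  5:3446  6:337  7:4356
  8:7438  9:1899  10:5720  11:185  12:7323  13:3295  14:2236  15:2487
  16:34  17:1633  18:1426  19:2421  20:2221  21:3329  22:3869  23:3913
Giant step factor: 6521^(-24) ≡ 6742 (mod 7589).
Scan 1299·6742^i mod 7589 for i = 0, 1, …:
  i=0: 1299   i=1: 152   i=2: 269   i=3: 7416
  i=4: 2340   i=5: 6338   i=6: 4726   i=7: 4070
  i=8: 5705   i=9: 2058   i=10: 2344   i=11: 2950
  i=12: 5720
Match at i=12, j=10: x = 12·24 + 10 = 298.

298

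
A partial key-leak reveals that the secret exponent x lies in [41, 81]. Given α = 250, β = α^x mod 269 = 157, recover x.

Compute 250^41 mod 269 = 111, then multiply by 250 repeatedly:
  250^41=111  250^42=43  250^43=259  250^44=190  250^45=156
  250^46=264  250^47=95  250^48=78  250^49=132  250^50=182
  250^51=39  250^52=66  250^53=91  250^54=154  250^55=33
  250^56=180  250^57=77  250^58=151  250^59=90  250^60=173
  250^61=210  250^62=45  250^63=221  250^64=105  250^65=157
Found 157 at exponent 65.

65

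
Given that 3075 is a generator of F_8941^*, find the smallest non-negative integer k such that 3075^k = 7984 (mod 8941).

Baby-step giant-step with m = ceil(sqrt(8940)) = 95.
Baby table (3075^j mod 8941 for j=0..94):
  0:1  1:3075  2:4988  3:4285  4:6282  5:4590  6:5352  7:5960
  8:6891  9:8596  10:3104  11:4753  12:5881  13:5373  14:7948  15:4347
  16:230  17:911  18:2792  19:2040  20:5359  21:662  22:6043  23:2827
  24:2373  25:1119  26:7581  27:2388  28:2539  29:1932  30:4076  31:7359
  32:8195  33:3887  34:7349  35:4268  36:7653  37:263  38:4035  39:6458
  40:389  41:7022  42:135  43:3839  44:2805  45:6251  46:7616  47:2721
  48:7240  49:8851  50:421  51:7071  52:7754  53:6844  54:7127  55:1134
  56:60  57:5680  58:4227  59:6752  60:1398  61:7170  62:8185  63:8901
  64:2174  65:6123  66:7420  67:8009  68:4161  69:504  70:3007  71:1531
  72:4859  73:1014  74:6582  75:6167  76:8605  77:3956  78:4940  79:8682
  80:8265  81:4553  82:7810  83:224  84:343  85:8628  86:3153  87:3431
  88:8886  89:754  90:2831  91:5732  92:3189  93:6839  94:693
Giant step factor: 3075^(-95) ≡ 569 (mod 8941).
Scan 7984·569^i mod 8941 for i = 0, 1, …:
  i=0: 7984   i=1: 868   i=2: 2137   i=3: 8918
  i=4: 4795   i=5: 1350   i=6: 8165   i=7: 5506
  i=8: 3564   i=9: 7250     …   i=26: 5405
  i=27: 8682
Match at i=27, j=79: k = 27·95 + 79 = 2644.

2644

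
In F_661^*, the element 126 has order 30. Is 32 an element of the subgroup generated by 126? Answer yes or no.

no

32 ∈ ⟨126⟩ iff 32^30 ≡ 1 (mod 661), since |⟨126⟩| = 30.
32^30 mod 661 = 652.
Since 652 ≠ 1, 32 does not lie in the subgroup.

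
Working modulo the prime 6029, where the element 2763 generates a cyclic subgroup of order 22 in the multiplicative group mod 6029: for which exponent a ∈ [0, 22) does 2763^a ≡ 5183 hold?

15

Successive powers of 2763 modulo 6029:
  2763^0=1  2763^1=2763  2763^2=1455  2763^3=4851  2763^4=846  2763^5=4275
  2763^6=1014  2763^7=4226  2763^8=4294  2763^9=5279  2763^10=1726  2763^11=6028
  2763^12=3266  2763^13=4574  2763^14=1178  2763^15=5183
So 2763^15 ≡ 5183 (mod 6029), giving a = 15.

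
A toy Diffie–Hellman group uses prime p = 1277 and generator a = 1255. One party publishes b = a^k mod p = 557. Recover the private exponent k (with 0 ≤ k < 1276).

279

Baby-step giant-step with m = ceil(sqrt(1276)) = 36.
Baby table (1255^j mod 1277 for j=0..35):
  0:1  1:1255  2:484  3:845  4:565  5:340  6:182  7:1104
  8:1252  9:550  10:670  11:584  12:1199  13:439  14:558  15:494
  16:625  17:297  18:1128  19:724  20:673  21:518  22:97  23:420
  24:976  25:237  26:1171  27:1055  28:1053  29:1097  30:129  31:993
  32:1140  33:460  34:96  35:442
Giant step factor: 1255^(-36) ≡ 1046 (mod 1277).
Scan 557·1046^i mod 1277 for i = 0, 1, …:
  i=0: 557   i=1: 310   i=2: 1179   i=3: 929
  i=4: 1214   i=5: 506   i=6: 598   i=7: 1055
Match at i=7, j=27: k = 7·36 + 27 = 279.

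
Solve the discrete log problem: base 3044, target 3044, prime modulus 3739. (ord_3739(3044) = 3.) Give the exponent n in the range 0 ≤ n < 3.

1

Successive powers of 3044 modulo 3739:
  3044^0=1  3044^1=3044
So 3044^1 ≡ 3044 (mod 3739), giving n = 1.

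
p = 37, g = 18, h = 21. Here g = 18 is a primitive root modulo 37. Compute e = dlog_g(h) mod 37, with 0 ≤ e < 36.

Successive powers of 18 modulo 37:
  18^0=1  18^1=18  18^2=28  18^3=23  18^4=7  18^5=15
  18^6=11  18^7=13  18^8=12  18^9=31  18^10=3  18^11=17
  18^12=10  18^13=32  18^14=21
So 18^14 ≡ 21 (mod 37), giving e = 14.

14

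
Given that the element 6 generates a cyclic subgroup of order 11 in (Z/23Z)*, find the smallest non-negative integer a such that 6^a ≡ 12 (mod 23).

6

Successive powers of 6 modulo 23:
  6^0=1  6^1=6  6^2=13  6^3=9  6^4=8  6^5=2
  6^6=12
So 6^6 ≡ 12 (mod 23), giving a = 6.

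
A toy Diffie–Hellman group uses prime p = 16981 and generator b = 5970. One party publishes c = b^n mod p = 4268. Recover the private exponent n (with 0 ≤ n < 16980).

6079

Baby-step giant-step with m = ceil(sqrt(16980)) = 131.
Baby table (5970^j mod 16981 for j=0..130):
  0:1  1:5970  2:14762  3:14731  4:16452  5:336  6:2162  7:1580
  8:8145  9:9047  10:11010  11:13230  12:4469  13:2779  14:193  15:14483
  16:13239  17:7256  18:16770  19:13905  20:9722  21:16263  22:9733  23:14009
  24:2305  25:6240  26:13467  27:9936  28:3287  29:10335  30:7977  31:7966
  32:10220  33:667  34:8436  35:14255  36:10559  37:3758  38:3359  39:15650
  40:1038  41:15776  42:6094  43:7878  44:11271  45:9148  46:2664  47:9864
  48:14953  49:293  50:167  51:12092  52:3009  53:14813  54:13543  55:5169
  56:4453  57:9145  58:1735  59:16521  60:4722  61:1880  62:16140  63:5606
  64:15250  65:7359  66:3383  67:6101  68:15706  69:12719  70:10379  71:15942
  72:12216  73:13106  74:11353  75:6239  76:7497  77:12155  78:5537  79:10864
  80:7641  81:5804  82:8640  83:9503  84:16370  85:3245  86:14310  87:16270
  88:580  89:15457  90:3536  91:2537  92:15819  93:8089  94:14347  95:16407
  96:3382  97:131  98:944  99:14969  100:10908  101:15606  102:10054  103:11526
  104:3208  105:14173  106:13468  107:15906  108:1068  109:8085  110:7448  111:8302
  112:12382  113:2247  114:16581  115:6321  116:4588  117:7  118:7828  119:1448
  120:1231  121:13278  122:2352  123:15134  124:11060  125:6072  126:12386  127:9146
  128:7705  129:14302  130:2472
Giant step factor: 5970^(-131) ≡ 8899 (mod 16981).
Scan 4268·8899^i mod 16981 for i = 0, 1, …:
  i=0: 4268   i=1: 11416   i=2: 10642   i=3: 121
  i=4: 6976   i=5: 13869   i=6: 2323   i=7: 6500
  i=8: 6214   i=9: 8250     …   i=45: 8745
  i=46: 14813
Match at i=46, j=53: n = 46·131 + 53 = 6079.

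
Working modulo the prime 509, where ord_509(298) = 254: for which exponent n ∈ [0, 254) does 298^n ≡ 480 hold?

Baby-step giant-step with m = ceil(sqrt(254)) = 16.
Baby table (298^j mod 509 for j=0..15):
  0:1  1:298  2:238  3:173  4:145  5:454  6:407  7:144
  8:156  9:169  10:480  11:11  12:224  13:73  14:376  15:68
Giant step factor: 298^(-16) ≡ 281 (mod 509).
Scan 480·281^i mod 509 for i = 0, 1, …:
  i=0: 480
Match at i=0, j=10: n = 0·16 + 10 = 10.

10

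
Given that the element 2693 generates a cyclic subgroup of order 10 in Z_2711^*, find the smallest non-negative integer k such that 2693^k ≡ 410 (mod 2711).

8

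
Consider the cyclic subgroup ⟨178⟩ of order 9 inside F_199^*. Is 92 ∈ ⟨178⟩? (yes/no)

⟨178⟩ has order 9; its elements mod 199 are {1, 43, 58, 92, 106, 162, 175, 178, 180}.
92 is in this set.

yes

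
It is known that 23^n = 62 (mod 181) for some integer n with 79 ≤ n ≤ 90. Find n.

80

Compute 23^79 mod 181 = 105, then multiply by 23 repeatedly:
  23^79=105  23^80=62
Found 62 at exponent 80.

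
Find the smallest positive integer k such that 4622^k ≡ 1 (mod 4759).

The order of 4622 must divide p − 1 = 4758 = 2 · 3 · 13 · 61.
Divisors: 1, 2, 3, 6, 13, 26, 39, 61, 78, 122, 183, 366, 793, 1586, 2379, 4758.
Check each in increasing order: 4622^1 ≡ 4622;  4622^2 ≡ 4492;  4622^3 ≡ 3266;  4622^6 ≡ 1837;  4622^13 ≡ 1861;  4622^26 ≡ 3528;  4622^39 ≡ 2947;  4622^61 ≡ 4724;  4622^78 ≡ 4393;  4622^122 ≡ 1225;  4622^183 ≡ 4715;  4622^366 ≡ 1936;  4622^793 ≡ 3234;  4622^1586 ≡ 3233;  4622^2379 ≡ 4758;  4622^4758 ≡ 1.
Smallest exponent giving 1 is 4758.

4758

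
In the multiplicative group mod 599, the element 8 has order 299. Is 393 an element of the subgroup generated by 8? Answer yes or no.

393 ∈ ⟨8⟩ iff 393^299 ≡ 1 (mod 599), since |⟨8⟩| = 299.
393^299 mod 599 = 598.
Since 598 ≠ 1, 393 does not lie in the subgroup.

no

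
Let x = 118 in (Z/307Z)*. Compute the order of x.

153

The order of 118 must divide p − 1 = 306 = 2 · 3^2 · 17.
Divisors: 1, 2, 3, 6, 9, 17, 18, 34, 51, 102, 153, 306.
Check each in increasing order: 118^1 ≡ 118;  118^2 ≡ 109;  118^3 ≡ 275;  118^6 ≡ 103;  118^9 ≡ 81;  118^17 ≡ 53;  118^18 ≡ 114;  118^34 ≡ 46;  118^51 ≡ 289;  118^102 ≡ 17;  118^153 ≡ 1.
Smallest exponent giving 1 is 153.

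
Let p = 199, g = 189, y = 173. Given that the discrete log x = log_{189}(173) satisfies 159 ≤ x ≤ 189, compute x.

Compute 189^159 mod 199 = 147, then multiply by 189 repeatedly:
  189^159=147  189^160=122  189^161=173
Found 173 at exponent 161.

161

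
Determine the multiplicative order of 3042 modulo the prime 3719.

The order of 3042 must divide p − 1 = 3718 = 2 · 11 · 13^2.
Divisors: 1, 2, 11, 13, 22, 26, 143, 169, 286, 338, 1859, 3718.
Check each in increasing order: 3042^1 ≡ 3042;  3042^2 ≡ 892;  3042^11 ≡ 2589;  3042^13 ≡ 3608;  3042^22 ≡ 1283;  3042^26 ≡ 1164;  3042^143 ≡ 200;  3042^169 ≡ 2222;  3042^286 ≡ 2810;  3042^338 ≡ 2171;  3042^1859 ≡ 1.
Smallest exponent giving 1 is 1859.

1859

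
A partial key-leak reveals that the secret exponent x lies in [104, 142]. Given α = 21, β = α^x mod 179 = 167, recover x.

Compute 21^104 mod 179 = 4, then multiply by 21 repeatedly:
  21^104=4  21^105=84  21^106=153  21^107=170  21^108=169
  21^109=148  21^110=65  21^111=112  21^112=25  21^113=167
Found 167 at exponent 113.

113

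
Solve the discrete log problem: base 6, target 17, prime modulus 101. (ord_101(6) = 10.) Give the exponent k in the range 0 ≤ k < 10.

9

Successive powers of 6 modulo 101:
  6^0=1  6^1=6  6^2=36  6^3=14  6^4=84  6^5=100
  6^6=95  6^7=65  6^8=87  6^9=17
So 6^9 ≡ 17 (mod 101), giving k = 9.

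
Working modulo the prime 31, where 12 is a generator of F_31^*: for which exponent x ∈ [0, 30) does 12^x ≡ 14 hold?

28

Successive powers of 12 modulo 31:
  12^0=1  12^1=12  12^2=20  12^3=23  12^4=28  12^5=26
  12^6=2  12^7=24  12^8=9  12^9=15  12^10=25  12^11=21
  12^12=4  12^13=17  12^14=18  12^15=30  12^16=19  12^17=11
  12^18=8  12^19=3  12^20=5  12^21=29  12^22=7  12^23=22
  12^24=16  12^25=6  12^26=10  12^27=27  12^28=14
So 12^28 ≡ 14 (mod 31), giving x = 28.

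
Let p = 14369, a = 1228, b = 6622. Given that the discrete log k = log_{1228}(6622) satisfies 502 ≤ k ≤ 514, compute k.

Compute 1228^502 mod 14369 = 7249, then multiply by 1228 repeatedly:
  1228^502=7249  1228^503=7361  1228^504=1207  1228^505=2189  1228^506=1089
  1228^507=975  1228^508=4673  1228^509=5213  1228^510=7359  1228^511=13120
  1228^512=3711  1228^513=2135  1228^514=6622
Found 6622 at exponent 514.

514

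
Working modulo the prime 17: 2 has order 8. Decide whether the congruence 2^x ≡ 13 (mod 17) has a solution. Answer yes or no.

13 ∈ ⟨2⟩ iff 13^8 ≡ 1 (mod 17), since |⟨2⟩| = 8.
13^8 mod 17 = 1.
Since 1 = 1, 13 lies in the subgroup.

yes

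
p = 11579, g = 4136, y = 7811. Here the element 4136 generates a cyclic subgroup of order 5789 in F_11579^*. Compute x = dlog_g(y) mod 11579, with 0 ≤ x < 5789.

5402

Baby-step giant-step with m = ceil(sqrt(5789)) = 77.
Baby table (4136^j mod 11579 for j=0..76):
  0:1  1:4136  2:4313  3:6908  4:6095  5:1437  6:3405  7:3016
  8:3593  9:4791  10:3907  11:6647  12:3446  13:10486  14:6741  15:10123
  16:10643  17:7669  18:4103  19:6773  20:3527  21:9711  22:8724  23:2300
  24:6441  25:8276  26:2012  27:7910  28:5085  29:4096  30:979  31:8073
  32:7671  33:796  34:3820  35:5764  36:10322  37:19  38:9110  39:894
  40:3883  41:15  42:4145  43:6800  44:10988  45:10372  46:9976  47:4759
  48:10503  49:7579  50:2391  51:710  52:7073  53:5374  54:6763  55:8483
  56:1318  57:9118  58:10824  59:3650  60:8963  61:6589  62:6717  63:3491
  64:11342  65:3983  66:8350  67:7022  68:2860  69:6801  70:3545  71:3106
  72:5305  73:10854  74:361  75:10984  76:5407
Giant step factor: 4136^(-77) ≡ 11431 (mod 11579).
Scan 7811·11431^i mod 11579 for i = 0, 1, …:
  i=0: 7811   i=1: 1872   i=2: 840   i=3: 3049
  i=4: 329   i=5: 9203   i=6: 4278   i=7: 3701
  i=8: 8044   i=9: 2125     …   i=69: 7018
  i=70: 3446
Match at i=70, j=12: x = 70·77 + 12 = 5402.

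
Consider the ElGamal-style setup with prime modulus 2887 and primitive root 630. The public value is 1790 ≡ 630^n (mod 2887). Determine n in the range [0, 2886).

Baby-step giant-step with m = ceil(sqrt(2886)) = 54.
Baby table (630^j mod 2887 for j=0..53):
  0:1  1:630  2:1381  3:1043  4:1741  5:2657  6:2337  7:2827
  8:2618  9:863  10:934  11:2359  12:2252  13:1243  14:713  15:1705
  16:186  17:1700  18:2810  19:569  20:482  21:525  22:1632  23:388
  24:1932  25:1733  26:504  27:2837  28:257  29:238  30:2703  31:2447
  32:2839  33:1517  34:113  35:1902  36:155  37:2379  38:417  39:2880
  40:1364  41:1881  42:1360  43:2248  44:1610  45:963  46:420  47:1883
  48:2620  49:2123  50:809  51:1558  52:2847  53:783
Giant step factor: 630^(-54) ≡ 2514 (mod 2887).
Scan 1790·2514^i mod 2887 for i = 0, 1, …:
  i=0: 1790   i=1: 2114   i=2: 2516   i=3: 2694
  i=4: 2701   i=5: 90   i=6: 1074   i=7: 691
  i=8: 2087   i=9: 1039     …   i=30: 1585
  i=31: 630
Match at i=31, j=1: n = 31·54 + 1 = 1675.

1675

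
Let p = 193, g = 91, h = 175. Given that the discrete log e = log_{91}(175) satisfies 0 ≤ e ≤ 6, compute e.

Compute 91^0 mod 193 = 1, then multiply by 91 repeatedly:
  91^0=1  91^1=91  91^2=175
Found 175 at exponent 2.

2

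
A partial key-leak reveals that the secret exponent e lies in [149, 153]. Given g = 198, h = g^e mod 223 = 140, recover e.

Compute 198^149 mod 223 = 140, then multiply by 198 repeatedly:
  198^149=140
Found 140 at exponent 149.

149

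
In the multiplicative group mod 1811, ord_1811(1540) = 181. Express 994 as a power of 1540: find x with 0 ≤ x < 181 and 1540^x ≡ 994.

71

Baby-step giant-step with m = ceil(sqrt(181)) = 14.
Baby table (1540^j mod 1811 for j=0..13):
  0:1  1:1540  2:1001  3:379  4:518  5:880  6:572  7:734
  8:296  9:1279  10:1103  11:1713  12:1204  13:1507
Giant step factor: 1540^(-14) ≡ 878 (mod 1811).
Scan 994·878^i mod 1811 for i = 0, 1, …:
  i=0: 994   i=1: 1641   i=2: 1053   i=3: 924
  i=4: 1755   i=5: 1540
Match at i=5, j=1: x = 5·14 + 1 = 71.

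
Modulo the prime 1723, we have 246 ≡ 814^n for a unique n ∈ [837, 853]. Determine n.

852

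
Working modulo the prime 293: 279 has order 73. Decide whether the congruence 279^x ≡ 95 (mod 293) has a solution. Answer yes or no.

yes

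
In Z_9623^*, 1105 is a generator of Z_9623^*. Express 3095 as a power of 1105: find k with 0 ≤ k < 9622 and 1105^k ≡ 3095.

5779

Baby-step giant-step with m = ceil(sqrt(9622)) = 99.
Baby table (1105^j mod 9623 for j=0..98):
  0:1  1:1105  2:8527  3:1418  4:7964  5:4798  6:9140  7:5173
  8:103  9:7962  10:2588  11:1709  12:2337  13:3421  14:7989  15:3554
  16:986  17:2131  18:6743  19:2813  20:136  21:5935  22:4912  23:388
  24:5328  25:7787  26:1673  27:1049  28:4385  29:5056  30:5540  31:1472
  32:273  33:3352  34:8728  35:2194  36:8997  37:1126  38:2863  39:7271
  40:8873  41:8451  42:4045  43:4653  44:2883  45:502  46:6199  47:7942
  48:9357  49:4383  50:2846  51:7732  52:8259  53:3591  54:3379  55:71
  56:1471  57:8791  58:4448  59:7310  60:3853  61:4199  62:1609  63:7313
  64:7168  65:911  66:5863  67:2336  68:2316  69:9085  70:2136  71:2645
  72:6956  73:7226  74:7263  75:33  76:7596  77:2324  78:8302  79:2991
  80:4366  81:3307  82:7118  83:3399  84:2925  85:8420  86:8282  87:137
  88:7040  89:3816  90:1806  91:3669  92:2962  93:1190  94:6222  95:4488
  96:3395  97:8128  98:3181
Giant step factor: 1105^(-99) ≡ 5689 (mod 9623).
Scan 3095·5689^i mod 9623 for i = 0, 1, …:
  i=0: 3095   i=1: 6988   i=2: 2119   i=3: 6995
  i=4: 3450   i=5: 5753   i=6: 994   i=7: 6165
  i=8: 6473   i=9: 7299     …   i=57: 3845
  i=58: 1126
Match at i=58, j=37: k = 58·99 + 37 = 5779.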